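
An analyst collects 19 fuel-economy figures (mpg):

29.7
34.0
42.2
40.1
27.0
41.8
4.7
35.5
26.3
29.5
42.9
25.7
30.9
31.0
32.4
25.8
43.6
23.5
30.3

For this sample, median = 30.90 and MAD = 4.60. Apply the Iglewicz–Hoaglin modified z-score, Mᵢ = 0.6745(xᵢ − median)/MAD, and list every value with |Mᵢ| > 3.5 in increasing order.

4.7

|Mᵢ| > 3.5 ⇔ |xᵢ − 30.90| > 3.5·4.60/0.6745 = 23.87.
So outliers lie outside [7.03, 54.77].
4.7: M = -3.84 → outlier.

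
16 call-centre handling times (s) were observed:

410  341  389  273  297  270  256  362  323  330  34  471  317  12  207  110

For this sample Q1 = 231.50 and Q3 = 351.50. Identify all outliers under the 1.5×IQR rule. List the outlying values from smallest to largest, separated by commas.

12, 34

IQR = Q3 − Q1 = 351.50 − 231.50 = 120.00.
Lower fence = Q1 − 1.5·IQR = 231.50 − 180.00 = 51.50.
Upper fence = Q3 + 1.5·IQR = 351.50 + 180.00 = 531.50.
12 < 51.50 → outlier.
34 < 51.50 → outlier.
All remaining values lie within [51.50, 531.50].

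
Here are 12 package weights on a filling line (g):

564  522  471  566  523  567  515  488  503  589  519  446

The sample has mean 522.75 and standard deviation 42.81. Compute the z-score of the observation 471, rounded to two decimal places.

z = (471 − 522.75) / 42.81 = -1.21.

-1.21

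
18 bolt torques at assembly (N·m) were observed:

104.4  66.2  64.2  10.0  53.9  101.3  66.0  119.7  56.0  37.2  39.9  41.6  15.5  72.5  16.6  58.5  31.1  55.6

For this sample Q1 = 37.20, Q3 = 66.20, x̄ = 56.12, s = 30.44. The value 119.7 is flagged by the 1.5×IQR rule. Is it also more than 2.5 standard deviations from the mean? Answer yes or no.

no

z = (119.7 − 56.12) / 30.44 = 2.09.
|z| = 2.09 ≤ 2.5.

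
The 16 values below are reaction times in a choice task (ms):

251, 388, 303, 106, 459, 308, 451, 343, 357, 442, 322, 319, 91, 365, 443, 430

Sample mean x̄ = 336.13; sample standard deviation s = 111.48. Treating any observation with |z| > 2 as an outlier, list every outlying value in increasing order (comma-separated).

Cutoffs at x̄ ± 2s: 336.13 ± 2·111.48 = [113.17, 559.09].
91: z = -2.20, |z| > 2 → outlier.
106: z = -2.06, |z| > 2 → outlier.
Every other value lies within [113.17, 559.09].

91, 106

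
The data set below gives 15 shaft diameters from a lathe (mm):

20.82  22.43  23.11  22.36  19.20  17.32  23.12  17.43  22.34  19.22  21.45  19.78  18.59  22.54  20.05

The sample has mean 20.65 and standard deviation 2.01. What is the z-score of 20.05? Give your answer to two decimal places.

z = (20.05 − 20.65) / 2.01 = -0.30.

-0.30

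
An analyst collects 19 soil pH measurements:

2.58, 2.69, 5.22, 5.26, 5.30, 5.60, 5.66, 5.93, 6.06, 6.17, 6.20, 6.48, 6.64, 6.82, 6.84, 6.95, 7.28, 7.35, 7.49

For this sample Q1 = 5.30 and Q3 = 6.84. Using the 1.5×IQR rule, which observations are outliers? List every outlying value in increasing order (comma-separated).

IQR = Q3 − Q1 = 6.84 − 5.30 = 1.54.
Lower fence = Q1 − 1.5·IQR = 5.30 − 2.31 = 2.99.
Upper fence = Q3 + 1.5·IQR = 6.84 + 2.31 = 9.15.
2.58 < 2.99 → outlier.
2.69 < 2.99 → outlier.
All remaining values lie within [2.99, 9.15].

2.58, 2.69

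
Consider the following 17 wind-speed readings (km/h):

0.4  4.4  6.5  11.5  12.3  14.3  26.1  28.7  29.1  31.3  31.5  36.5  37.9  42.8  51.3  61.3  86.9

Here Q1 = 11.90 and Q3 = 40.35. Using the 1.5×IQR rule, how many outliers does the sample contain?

IQR = 28.45; fences at 11.90 − 42.675 = -30.775 and 40.35 + 42.675 = 83.025.
Outside the cutoffs: 86.9.

1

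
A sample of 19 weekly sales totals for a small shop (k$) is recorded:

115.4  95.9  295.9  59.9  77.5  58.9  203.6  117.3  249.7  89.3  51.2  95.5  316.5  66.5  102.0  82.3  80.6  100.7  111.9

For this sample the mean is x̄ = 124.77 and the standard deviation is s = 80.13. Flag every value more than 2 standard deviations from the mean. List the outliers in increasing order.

295.9, 316.5

Cutoffs at x̄ ± 2s: 124.77 ± 2·80.13 = [-35.49, 285.03].
295.9: z = 2.14, |z| > 2 → outlier.
316.5: z = 2.39, |z| > 2 → outlier.
Every other value lies within [-35.49, 285.03].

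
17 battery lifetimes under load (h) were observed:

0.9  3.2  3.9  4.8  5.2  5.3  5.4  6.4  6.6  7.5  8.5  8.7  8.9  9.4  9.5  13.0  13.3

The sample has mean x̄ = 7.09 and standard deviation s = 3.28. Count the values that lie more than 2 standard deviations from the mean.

Cutoffs: x̄ ± 2s = [0.53, 13.65].
Every value lies within the cutoffs.

0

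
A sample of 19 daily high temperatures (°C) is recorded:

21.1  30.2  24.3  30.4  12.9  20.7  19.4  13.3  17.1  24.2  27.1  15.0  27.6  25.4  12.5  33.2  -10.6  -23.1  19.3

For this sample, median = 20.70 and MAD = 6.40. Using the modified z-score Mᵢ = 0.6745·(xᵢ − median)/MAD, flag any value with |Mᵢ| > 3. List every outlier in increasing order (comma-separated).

|Mᵢ| > 3 ⇔ |xᵢ − 20.70| > 3·6.40/0.6745 = 28.47.
So outliers lie outside [-7.77, 49.17].
-23.1: M = -4.62 → outlier.
-10.6: M = -3.30 → outlier.

-23.1, -10.6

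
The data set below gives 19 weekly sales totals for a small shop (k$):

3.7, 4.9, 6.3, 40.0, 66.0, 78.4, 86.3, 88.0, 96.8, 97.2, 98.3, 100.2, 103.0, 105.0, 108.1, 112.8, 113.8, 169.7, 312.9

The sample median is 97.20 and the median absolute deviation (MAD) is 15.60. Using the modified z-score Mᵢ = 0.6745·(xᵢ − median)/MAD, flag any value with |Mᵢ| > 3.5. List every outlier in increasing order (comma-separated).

|Mᵢ| > 3.5 ⇔ |xᵢ − 97.20| > 3.5·15.60/0.6745 = 80.95.
So outliers lie outside [16.25, 178.15].
3.7: M = -4.04 → outlier.
4.9: M = -3.99 → outlier.
6.3: M = -3.93 → outlier.
312.9: M = 9.33 → outlier.

3.7, 4.9, 6.3, 312.9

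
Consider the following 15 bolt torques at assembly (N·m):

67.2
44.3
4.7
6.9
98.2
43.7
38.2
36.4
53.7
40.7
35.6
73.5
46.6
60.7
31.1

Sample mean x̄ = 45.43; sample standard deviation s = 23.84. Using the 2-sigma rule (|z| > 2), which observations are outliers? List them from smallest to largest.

98.2

Cutoffs at x̄ ± 2s: 45.43 ± 2·23.84 = [-2.25, 93.11].
98.2: z = 2.21, |z| > 2 → outlier.
Every other value lies within [-2.25, 93.11].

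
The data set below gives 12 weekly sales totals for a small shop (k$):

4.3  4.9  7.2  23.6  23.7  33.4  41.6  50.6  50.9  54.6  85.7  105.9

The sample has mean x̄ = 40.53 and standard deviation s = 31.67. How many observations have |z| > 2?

1

Cutoffs: x̄ ± 2s = [-22.81, 103.87].
Outside the cutoffs: 105.9.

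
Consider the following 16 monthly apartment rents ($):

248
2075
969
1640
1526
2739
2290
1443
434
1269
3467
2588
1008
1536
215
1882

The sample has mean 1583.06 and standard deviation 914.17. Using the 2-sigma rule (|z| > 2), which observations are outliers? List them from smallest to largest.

3467

Cutoffs at x̄ ± 2s: 1583.06 ± 2·914.17 = [-245.28, 3411.40].
3467: z = 2.06, |z| > 2 → outlier.
Every other value lies within [-245.28, 3411.40].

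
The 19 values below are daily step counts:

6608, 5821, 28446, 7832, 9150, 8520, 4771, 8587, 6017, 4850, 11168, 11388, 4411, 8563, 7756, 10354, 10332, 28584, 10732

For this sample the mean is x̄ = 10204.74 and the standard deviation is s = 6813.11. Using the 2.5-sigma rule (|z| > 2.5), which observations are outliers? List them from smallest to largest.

28446, 28584

Cutoffs at x̄ ± 2.5s: 10204.74 ± 2.5·6813.11 = [-6828.035, 27237.515].
28446: z = 2.68, |z| > 2.5 → outlier.
28584: z = 2.70, |z| > 2.5 → outlier.
Every other value lies within [-6828.035, 27237.515].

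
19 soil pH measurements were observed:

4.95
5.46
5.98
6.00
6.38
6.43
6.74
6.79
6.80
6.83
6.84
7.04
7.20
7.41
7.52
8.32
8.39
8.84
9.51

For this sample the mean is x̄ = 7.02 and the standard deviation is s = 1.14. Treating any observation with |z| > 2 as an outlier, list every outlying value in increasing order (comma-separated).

9.51

Cutoffs at x̄ ± 2s: 7.02 ± 2·1.14 = [4.74, 9.30].
9.51: z = 2.18, |z| > 2 → outlier.
Every other value lies within [4.74, 9.30].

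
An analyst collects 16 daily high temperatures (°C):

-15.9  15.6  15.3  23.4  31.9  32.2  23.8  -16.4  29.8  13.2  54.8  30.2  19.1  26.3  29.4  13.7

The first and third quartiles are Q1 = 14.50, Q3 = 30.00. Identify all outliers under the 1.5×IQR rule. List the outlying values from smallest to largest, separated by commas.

-16.4, -15.9, 54.8

IQR = Q3 − Q1 = 30.00 − 14.50 = 15.50.
Lower fence = Q1 − 1.5·IQR = 14.50 − 23.25 = -8.75.
Upper fence = Q3 + 1.5·IQR = 30.00 + 23.25 = 53.25.
-16.4 < -8.75 → outlier.
-15.9 < -8.75 → outlier.
54.8 > 53.25 → outlier.
All remaining values lie within [-8.75, 53.25].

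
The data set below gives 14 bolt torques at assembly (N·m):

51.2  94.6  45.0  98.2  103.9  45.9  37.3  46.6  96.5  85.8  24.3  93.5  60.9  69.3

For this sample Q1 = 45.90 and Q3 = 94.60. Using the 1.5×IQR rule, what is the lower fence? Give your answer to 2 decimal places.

IQR = Q3 − Q1 = 94.60 − 45.90 = 48.70.
Lower fence = Q1 − 1.5·IQR = 45.90 − 73.05 = -27.15.
Upper fence = Q3 + 1.5·IQR = 94.60 + 73.05 = 167.65.

-27.15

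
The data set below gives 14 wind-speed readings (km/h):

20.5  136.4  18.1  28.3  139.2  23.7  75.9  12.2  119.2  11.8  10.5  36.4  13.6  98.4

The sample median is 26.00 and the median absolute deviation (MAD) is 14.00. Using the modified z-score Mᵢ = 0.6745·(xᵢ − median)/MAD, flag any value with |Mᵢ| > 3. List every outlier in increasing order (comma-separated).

98.4, 119.2, 136.4, 139.2

|Mᵢ| > 3 ⇔ |xᵢ − 26.00| > 3·14.00/0.6745 = 62.27.
So outliers lie outside [-36.27, 88.27].
98.4: M = 3.49 → outlier.
119.2: M = 4.49 → outlier.
136.4: M = 5.32 → outlier.
139.2: M = 5.45 → outlier.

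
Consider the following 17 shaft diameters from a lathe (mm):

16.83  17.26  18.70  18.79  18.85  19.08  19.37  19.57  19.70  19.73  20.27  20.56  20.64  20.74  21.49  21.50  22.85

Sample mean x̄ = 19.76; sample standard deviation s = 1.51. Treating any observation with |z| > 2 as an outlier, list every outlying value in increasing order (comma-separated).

Cutoffs at x̄ ± 2s: 19.76 ± 2·1.51 = [16.74, 22.78].
22.85: z = 2.05, |z| > 2 → outlier.
Every other value lies within [16.74, 22.78].

22.85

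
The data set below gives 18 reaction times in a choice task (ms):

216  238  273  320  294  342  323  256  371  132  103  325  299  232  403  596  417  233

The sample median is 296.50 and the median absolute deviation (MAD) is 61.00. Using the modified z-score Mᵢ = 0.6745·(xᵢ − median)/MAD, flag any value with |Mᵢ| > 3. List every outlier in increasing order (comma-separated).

596

|Mᵢ| > 3 ⇔ |xᵢ − 296.50| > 3·61.00/0.6745 = 271.31.
So outliers lie outside [25.19, 567.81].
596: M = 3.31 → outlier.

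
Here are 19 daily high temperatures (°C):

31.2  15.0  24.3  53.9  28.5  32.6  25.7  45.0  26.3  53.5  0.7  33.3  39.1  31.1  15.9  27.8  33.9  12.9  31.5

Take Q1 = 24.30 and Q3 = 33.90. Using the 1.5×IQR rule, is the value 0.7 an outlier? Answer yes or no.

IQR = Q3 − Q1 = 33.90 − 24.30 = 9.60.
Lower fence = Q1 − 1.5·IQR = 24.30 − 14.40 = 9.90.
Upper fence = Q3 + 1.5·IQR = 33.90 + 14.40 = 48.30.
0.7 lies below the lower fence.

yes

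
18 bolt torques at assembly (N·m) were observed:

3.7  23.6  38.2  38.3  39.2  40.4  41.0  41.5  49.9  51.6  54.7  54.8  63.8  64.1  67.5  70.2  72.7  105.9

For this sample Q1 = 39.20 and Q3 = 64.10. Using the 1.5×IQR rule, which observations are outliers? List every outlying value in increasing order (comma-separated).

IQR = Q3 − Q1 = 64.10 − 39.20 = 24.90.
Lower fence = Q1 − 1.5·IQR = 39.20 − 37.35 = 1.85.
Upper fence = Q3 + 1.5·IQR = 64.10 + 37.35 = 101.45.
105.9 > 101.45 → outlier.
All remaining values lie within [1.85, 101.45].

105.9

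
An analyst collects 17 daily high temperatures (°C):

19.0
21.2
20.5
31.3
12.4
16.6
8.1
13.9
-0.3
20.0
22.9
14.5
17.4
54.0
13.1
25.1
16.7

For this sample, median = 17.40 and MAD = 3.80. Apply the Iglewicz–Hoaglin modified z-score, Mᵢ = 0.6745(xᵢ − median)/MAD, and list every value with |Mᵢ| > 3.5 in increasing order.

|Mᵢ| > 3.5 ⇔ |xᵢ − 17.40| > 3.5·3.80/0.6745 = 19.72.
So outliers lie outside [-2.32, 37.12].
54.0: M = 6.50 → outlier.

54.0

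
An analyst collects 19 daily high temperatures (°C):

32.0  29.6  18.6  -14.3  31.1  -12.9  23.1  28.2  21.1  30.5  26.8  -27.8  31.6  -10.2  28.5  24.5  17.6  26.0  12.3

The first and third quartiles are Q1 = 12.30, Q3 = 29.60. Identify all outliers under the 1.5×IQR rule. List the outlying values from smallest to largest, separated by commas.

-27.8, -14.3

IQR = Q3 − Q1 = 29.60 − 12.30 = 17.30.
Lower fence = Q1 − 1.5·IQR = 12.30 − 25.95 = -13.65.
Upper fence = Q3 + 1.5·IQR = 29.60 + 25.95 = 55.55.
-27.8 < -13.65 → outlier.
-14.3 < -13.65 → outlier.
All remaining values lie within [-13.65, 55.55].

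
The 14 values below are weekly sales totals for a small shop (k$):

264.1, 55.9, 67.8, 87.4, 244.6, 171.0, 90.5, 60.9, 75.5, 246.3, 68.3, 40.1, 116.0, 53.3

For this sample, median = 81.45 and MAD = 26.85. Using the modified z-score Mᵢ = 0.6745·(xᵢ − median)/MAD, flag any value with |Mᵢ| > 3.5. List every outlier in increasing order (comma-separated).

244.6, 246.3, 264.1

|Mᵢ| > 3.5 ⇔ |xᵢ − 81.45| > 3.5·26.85/0.6745 = 139.33.
So outliers lie outside [-57.88, 220.78].
244.6: M = 4.10 → outlier.
246.3: M = 4.14 → outlier.
264.1: M = 4.59 → outlier.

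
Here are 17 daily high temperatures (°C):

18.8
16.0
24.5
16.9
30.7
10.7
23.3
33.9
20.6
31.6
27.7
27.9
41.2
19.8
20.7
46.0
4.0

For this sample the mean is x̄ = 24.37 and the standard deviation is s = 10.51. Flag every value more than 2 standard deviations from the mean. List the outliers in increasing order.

46.0

Cutoffs at x̄ ± 2s: 24.37 ± 2·10.51 = [3.35, 45.39].
46.0: z = 2.06, |z| > 2 → outlier.
Every other value lies within [3.35, 45.39].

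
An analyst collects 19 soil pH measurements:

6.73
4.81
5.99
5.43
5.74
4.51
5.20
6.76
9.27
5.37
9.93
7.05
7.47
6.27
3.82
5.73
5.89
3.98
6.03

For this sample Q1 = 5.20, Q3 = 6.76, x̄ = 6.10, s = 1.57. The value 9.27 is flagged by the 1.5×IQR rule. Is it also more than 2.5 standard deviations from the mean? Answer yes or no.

no

z = (9.27 − 6.10) / 1.57 = 2.02.
|z| = 2.02 ≤ 2.5.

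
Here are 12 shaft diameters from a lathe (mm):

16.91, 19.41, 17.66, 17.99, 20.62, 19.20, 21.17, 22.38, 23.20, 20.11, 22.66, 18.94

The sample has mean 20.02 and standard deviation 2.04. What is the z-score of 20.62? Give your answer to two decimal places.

0.29

z = (20.62 − 20.02) / 2.04 = 0.29.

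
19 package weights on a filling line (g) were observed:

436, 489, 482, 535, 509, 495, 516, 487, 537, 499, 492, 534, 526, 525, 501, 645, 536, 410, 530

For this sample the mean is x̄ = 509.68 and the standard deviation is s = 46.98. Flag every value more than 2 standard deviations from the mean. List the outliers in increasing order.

Cutoffs at x̄ ± 2s: 509.68 ± 2·46.98 = [415.72, 603.64].
410: z = -2.12, |z| > 2 → outlier.
645: z = 2.88, |z| > 2 → outlier.
Every other value lies within [415.72, 603.64].

410, 645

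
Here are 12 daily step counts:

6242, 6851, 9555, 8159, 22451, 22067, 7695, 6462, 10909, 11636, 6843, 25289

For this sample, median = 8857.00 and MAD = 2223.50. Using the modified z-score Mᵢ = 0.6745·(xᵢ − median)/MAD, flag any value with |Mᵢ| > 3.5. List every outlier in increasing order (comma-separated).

22067, 22451, 25289

|Mᵢ| > 3.5 ⇔ |xᵢ − 8857.00| > 3.5·2223.50/0.6745 = 11537.81.
So outliers lie outside [-2680.81, 20394.81].
22067: M = 4.01 → outlier.
22451: M = 4.12 → outlier.
25289: M = 4.98 → outlier.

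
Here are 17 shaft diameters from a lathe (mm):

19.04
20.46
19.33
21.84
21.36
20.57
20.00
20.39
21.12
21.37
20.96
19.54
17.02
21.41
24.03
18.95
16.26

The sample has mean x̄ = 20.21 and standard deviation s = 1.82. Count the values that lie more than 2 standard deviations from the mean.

Cutoffs: x̄ ± 2s = [16.57, 23.85].
Outside the cutoffs: 16.26, 24.03.

2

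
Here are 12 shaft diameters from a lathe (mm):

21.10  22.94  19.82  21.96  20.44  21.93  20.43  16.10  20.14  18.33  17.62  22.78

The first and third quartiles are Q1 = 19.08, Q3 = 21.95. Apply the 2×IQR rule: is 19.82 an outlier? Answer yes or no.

IQR = Q3 − Q1 = 21.95 − 19.08 = 2.87.
Lower fence = Q1 − 2·IQR = 19.08 − 5.74 = 13.34.
Upper fence = Q3 + 2·IQR = 21.95 + 5.74 = 27.69.
19.82 lies within [13.34, 27.69].

no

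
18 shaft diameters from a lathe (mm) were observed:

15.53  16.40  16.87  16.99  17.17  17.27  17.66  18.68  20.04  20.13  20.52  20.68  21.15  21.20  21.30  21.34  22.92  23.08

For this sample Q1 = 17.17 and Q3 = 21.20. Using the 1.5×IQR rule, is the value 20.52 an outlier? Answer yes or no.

IQR = Q3 − Q1 = 21.20 − 17.17 = 4.03.
Lower fence = Q1 − 1.5·IQR = 17.17 − 6.045 = 11.125.
Upper fence = Q3 + 1.5·IQR = 21.20 + 6.045 = 27.245.
20.52 lies within [11.125, 27.245].

no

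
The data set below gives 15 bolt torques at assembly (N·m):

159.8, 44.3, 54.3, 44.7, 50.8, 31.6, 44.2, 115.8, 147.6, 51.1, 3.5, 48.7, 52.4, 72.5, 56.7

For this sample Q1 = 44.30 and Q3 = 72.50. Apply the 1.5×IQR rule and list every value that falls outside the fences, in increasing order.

IQR = Q3 − Q1 = 72.50 − 44.30 = 28.20.
Lower fence = Q1 − 1.5·IQR = 44.30 − 42.30 = 2.00.
Upper fence = Q3 + 1.5·IQR = 72.50 + 42.30 = 114.80.
115.8 > 114.80 → outlier.
147.6 > 114.80 → outlier.
159.8 > 114.80 → outlier.
All remaining values lie within [2.00, 114.80].

115.8, 147.6, 159.8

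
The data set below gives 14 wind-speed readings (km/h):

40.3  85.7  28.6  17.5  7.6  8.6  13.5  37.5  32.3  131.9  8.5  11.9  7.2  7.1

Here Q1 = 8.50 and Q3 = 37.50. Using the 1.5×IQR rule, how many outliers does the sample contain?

2

IQR = 29.00; fences at 8.50 − 43.50 = -35.00 and 37.50 + 43.50 = 81.00.
Outside the cutoffs: 85.7, 131.9.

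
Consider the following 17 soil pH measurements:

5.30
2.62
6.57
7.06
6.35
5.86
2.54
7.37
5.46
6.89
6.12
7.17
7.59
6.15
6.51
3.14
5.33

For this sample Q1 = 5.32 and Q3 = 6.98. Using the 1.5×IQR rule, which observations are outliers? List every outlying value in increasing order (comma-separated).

2.54, 2.62

IQR = Q3 − Q1 = 6.98 − 5.32 = 1.66.
Lower fence = Q1 − 1.5·IQR = 5.32 − 2.49 = 2.83.
Upper fence = Q3 + 1.5·IQR = 6.98 + 2.49 = 9.47.
2.54 < 2.83 → outlier.
2.62 < 2.83 → outlier.
All remaining values lie within [2.83, 9.47].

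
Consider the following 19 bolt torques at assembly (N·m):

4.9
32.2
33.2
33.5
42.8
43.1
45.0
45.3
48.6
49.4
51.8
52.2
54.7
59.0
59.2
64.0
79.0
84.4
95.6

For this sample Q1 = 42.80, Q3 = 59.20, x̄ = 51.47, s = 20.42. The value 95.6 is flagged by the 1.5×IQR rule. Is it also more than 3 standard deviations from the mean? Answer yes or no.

no

z = (95.6 − 51.47) / 20.42 = 2.16.
|z| = 2.16 ≤ 3.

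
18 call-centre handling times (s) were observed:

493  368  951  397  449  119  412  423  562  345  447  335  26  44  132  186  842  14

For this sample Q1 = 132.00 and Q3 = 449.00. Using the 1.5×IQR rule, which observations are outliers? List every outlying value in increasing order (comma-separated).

951

IQR = Q3 − Q1 = 449.00 − 132.00 = 317.00.
Lower fence = Q1 − 1.5·IQR = 132.00 − 475.50 = -343.50.
Upper fence = Q3 + 1.5·IQR = 449.00 + 475.50 = 924.50.
951 > 924.50 → outlier.
All remaining values lie within [-343.50, 924.50].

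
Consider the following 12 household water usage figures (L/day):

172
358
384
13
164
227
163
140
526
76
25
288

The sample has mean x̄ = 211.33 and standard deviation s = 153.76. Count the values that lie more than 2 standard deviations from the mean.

Cutoffs: x̄ ± 2s = [-96.19, 518.85].
Outside the cutoffs: 526.

1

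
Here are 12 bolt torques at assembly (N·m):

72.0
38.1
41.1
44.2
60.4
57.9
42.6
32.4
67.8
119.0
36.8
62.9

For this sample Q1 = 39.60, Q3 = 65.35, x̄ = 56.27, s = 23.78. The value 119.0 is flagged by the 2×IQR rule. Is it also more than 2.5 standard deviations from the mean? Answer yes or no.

yes

z = (119.0 − 56.27) / 23.78 = 2.64.
|z| = 2.64 > 2.5.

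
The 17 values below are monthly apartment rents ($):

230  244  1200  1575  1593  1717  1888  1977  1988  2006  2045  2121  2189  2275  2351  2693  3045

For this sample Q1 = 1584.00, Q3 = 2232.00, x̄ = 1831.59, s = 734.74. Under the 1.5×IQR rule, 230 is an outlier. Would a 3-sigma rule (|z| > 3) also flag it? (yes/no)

no

z = (230 − 1831.59) / 734.74 = -2.18.
|z| = 2.18 ≤ 3.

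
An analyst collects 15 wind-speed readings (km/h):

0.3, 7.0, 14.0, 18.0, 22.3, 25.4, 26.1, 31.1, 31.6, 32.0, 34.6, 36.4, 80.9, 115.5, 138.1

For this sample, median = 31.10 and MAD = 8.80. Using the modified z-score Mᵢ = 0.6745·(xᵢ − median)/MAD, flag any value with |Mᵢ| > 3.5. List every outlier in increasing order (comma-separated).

80.9, 115.5, 138.1

|Mᵢ| > 3.5 ⇔ |xᵢ − 31.10| > 3.5·8.80/0.6745 = 45.66.
So outliers lie outside [-14.56, 76.76].
80.9: M = 3.82 → outlier.
115.5: M = 6.47 → outlier.
138.1: M = 8.20 → outlier.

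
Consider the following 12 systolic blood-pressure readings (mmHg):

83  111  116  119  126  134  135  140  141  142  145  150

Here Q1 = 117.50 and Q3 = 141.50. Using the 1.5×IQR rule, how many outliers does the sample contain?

0

IQR = 24.00; fences at 117.50 − 36.00 = 81.50 and 141.50 + 36.00 = 177.50.
Every value lies within the cutoffs.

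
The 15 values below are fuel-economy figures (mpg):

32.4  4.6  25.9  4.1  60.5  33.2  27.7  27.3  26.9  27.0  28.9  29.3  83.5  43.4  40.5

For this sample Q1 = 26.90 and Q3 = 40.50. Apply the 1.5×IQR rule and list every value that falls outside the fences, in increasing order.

4.1, 4.6, 83.5

IQR = Q3 − Q1 = 40.50 − 26.90 = 13.60.
Lower fence = Q1 − 1.5·IQR = 26.90 − 20.40 = 6.50.
Upper fence = Q3 + 1.5·IQR = 40.50 + 20.40 = 60.90.
4.1 < 6.50 → outlier.
4.6 < 6.50 → outlier.
83.5 > 60.90 → outlier.
All remaining values lie within [6.50, 60.90].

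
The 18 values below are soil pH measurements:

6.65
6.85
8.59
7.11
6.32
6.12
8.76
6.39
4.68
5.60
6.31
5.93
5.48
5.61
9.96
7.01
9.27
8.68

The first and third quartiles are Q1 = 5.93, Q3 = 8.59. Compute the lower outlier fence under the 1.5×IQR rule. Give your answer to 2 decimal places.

IQR = Q3 − Q1 = 8.59 − 5.93 = 2.66.
Lower fence = Q1 − 1.5·IQR = 5.93 − 3.99 = 1.94.
Upper fence = Q3 + 1.5·IQR = 8.59 + 3.99 = 12.58.

1.94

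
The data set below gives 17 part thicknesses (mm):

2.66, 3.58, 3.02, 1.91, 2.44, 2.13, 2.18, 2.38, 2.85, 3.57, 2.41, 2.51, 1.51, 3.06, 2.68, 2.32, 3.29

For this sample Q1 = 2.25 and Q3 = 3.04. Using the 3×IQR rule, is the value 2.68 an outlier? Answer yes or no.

no

IQR = Q3 − Q1 = 3.04 − 2.25 = 0.79.
Lower fence = Q1 − 3·IQR = 2.25 − 2.37 = -0.12.
Upper fence = Q3 + 3·IQR = 3.04 + 2.37 = 5.41.
2.68 lies within [-0.12, 5.41].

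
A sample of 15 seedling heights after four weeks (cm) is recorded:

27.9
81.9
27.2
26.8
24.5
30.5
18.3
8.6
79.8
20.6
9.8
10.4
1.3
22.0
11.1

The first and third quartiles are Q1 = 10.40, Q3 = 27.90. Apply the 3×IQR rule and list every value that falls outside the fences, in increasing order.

81.9

IQR = Q3 − Q1 = 27.90 − 10.40 = 17.50.
Lower fence = Q1 − 3·IQR = 10.40 − 52.50 = -42.10.
Upper fence = Q3 + 3·IQR = 27.90 + 52.50 = 80.40.
81.9 > 80.40 → outlier.
All remaining values lie within [-42.10, 80.40].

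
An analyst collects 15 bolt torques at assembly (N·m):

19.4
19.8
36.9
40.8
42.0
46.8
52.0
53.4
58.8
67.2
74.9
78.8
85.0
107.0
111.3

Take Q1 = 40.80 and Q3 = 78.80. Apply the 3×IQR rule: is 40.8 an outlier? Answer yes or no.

IQR = Q3 − Q1 = 78.80 − 40.80 = 38.00.
Lower fence = Q1 − 3·IQR = 40.80 − 114.00 = -73.20.
Upper fence = Q3 + 3·IQR = 78.80 + 114.00 = 192.80.
40.8 lies within [-73.20, 192.80].

no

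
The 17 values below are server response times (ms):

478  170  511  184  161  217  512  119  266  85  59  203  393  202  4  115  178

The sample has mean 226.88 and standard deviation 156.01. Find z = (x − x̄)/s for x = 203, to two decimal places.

z = (203 − 226.88) / 156.01 = -0.15.

-0.15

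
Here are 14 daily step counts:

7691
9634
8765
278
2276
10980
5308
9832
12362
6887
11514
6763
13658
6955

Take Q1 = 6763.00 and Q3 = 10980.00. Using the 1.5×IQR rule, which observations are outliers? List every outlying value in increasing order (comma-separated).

IQR = Q3 − Q1 = 10980.00 − 6763.00 = 4217.00.
Lower fence = Q1 − 1.5·IQR = 6763.00 − 6325.50 = 437.50.
Upper fence = Q3 + 1.5·IQR = 10980.00 + 6325.50 = 17305.50.
278 < 437.50 → outlier.
All remaining values lie within [437.50, 17305.50].

278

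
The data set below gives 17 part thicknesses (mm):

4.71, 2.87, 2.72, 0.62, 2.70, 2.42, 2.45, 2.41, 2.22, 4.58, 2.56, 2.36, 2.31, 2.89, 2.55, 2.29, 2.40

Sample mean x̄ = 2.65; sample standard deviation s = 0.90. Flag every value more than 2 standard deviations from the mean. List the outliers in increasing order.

0.62, 4.58, 4.71

Cutoffs at x̄ ± 2s: 2.65 ± 2·0.90 = [0.85, 4.45].
0.62: z = -2.26, |z| > 2 → outlier.
4.58: z = 2.14, |z| > 2 → outlier.
4.71: z = 2.29, |z| > 2 → outlier.
Every other value lies within [0.85, 4.45].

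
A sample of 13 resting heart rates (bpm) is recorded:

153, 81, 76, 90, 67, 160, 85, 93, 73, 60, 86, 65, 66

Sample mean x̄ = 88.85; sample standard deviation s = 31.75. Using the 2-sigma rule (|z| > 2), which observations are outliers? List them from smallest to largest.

153, 160

Cutoffs at x̄ ± 2s: 88.85 ± 2·31.75 = [25.35, 152.35].
153: z = 2.02, |z| > 2 → outlier.
160: z = 2.24, |z| > 2 → outlier.
Every other value lies within [25.35, 152.35].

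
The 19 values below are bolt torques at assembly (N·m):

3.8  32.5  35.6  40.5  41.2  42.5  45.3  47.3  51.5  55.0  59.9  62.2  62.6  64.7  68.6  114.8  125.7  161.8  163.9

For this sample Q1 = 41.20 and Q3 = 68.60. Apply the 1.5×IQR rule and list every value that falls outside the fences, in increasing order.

IQR = Q3 − Q1 = 68.60 − 41.20 = 27.40.
Lower fence = Q1 − 1.5·IQR = 41.20 − 41.10 = 0.10.
Upper fence = Q3 + 1.5·IQR = 68.60 + 41.10 = 109.70.
114.8 > 109.70 → outlier.
125.7 > 109.70 → outlier.
161.8 > 109.70 → outlier.
163.9 > 109.70 → outlier.
All remaining values lie within [0.10, 109.70].

114.8, 125.7, 161.8, 163.9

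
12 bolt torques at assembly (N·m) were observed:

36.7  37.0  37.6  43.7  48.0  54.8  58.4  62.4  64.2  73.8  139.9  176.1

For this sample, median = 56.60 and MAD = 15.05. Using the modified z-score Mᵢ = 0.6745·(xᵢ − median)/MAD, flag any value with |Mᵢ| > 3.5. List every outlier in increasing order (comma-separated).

139.9, 176.1

|Mᵢ| > 3.5 ⇔ |xᵢ − 56.60| > 3.5·15.05/0.6745 = 78.09.
So outliers lie outside [-21.49, 134.69].
139.9: M = 3.73 → outlier.
176.1: M = 5.36 → outlier.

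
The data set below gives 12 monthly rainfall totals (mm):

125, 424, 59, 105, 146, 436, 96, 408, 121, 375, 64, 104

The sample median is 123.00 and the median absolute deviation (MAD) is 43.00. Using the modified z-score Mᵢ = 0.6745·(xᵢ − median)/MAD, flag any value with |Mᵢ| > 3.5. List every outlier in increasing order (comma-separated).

|Mᵢ| > 3.5 ⇔ |xᵢ − 123.00| > 3.5·43.00/0.6745 = 223.13.
So outliers lie outside [-100.13, 346.13].
375: M = 3.95 → outlier.
408: M = 4.47 → outlier.
424: M = 4.72 → outlier.
436: M = 4.91 → outlier.

375, 408, 424, 436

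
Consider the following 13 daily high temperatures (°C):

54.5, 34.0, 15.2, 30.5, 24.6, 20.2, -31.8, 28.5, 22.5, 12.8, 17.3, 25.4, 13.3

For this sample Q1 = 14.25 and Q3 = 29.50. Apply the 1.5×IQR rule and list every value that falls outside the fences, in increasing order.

-31.8, 54.5

IQR = Q3 − Q1 = 29.50 − 14.25 = 15.25.
Lower fence = Q1 − 1.5·IQR = 14.25 − 22.875 = -8.625.
Upper fence = Q3 + 1.5·IQR = 29.50 + 22.875 = 52.375.
-31.8 < -8.625 → outlier.
54.5 > 52.375 → outlier.
All remaining values lie within [-8.625, 52.375].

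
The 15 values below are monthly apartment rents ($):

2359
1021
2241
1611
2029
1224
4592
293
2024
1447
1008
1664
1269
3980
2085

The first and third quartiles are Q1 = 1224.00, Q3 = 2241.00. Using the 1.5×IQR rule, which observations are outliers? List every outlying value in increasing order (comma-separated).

IQR = Q3 − Q1 = 2241.00 − 1224.00 = 1017.00.
Lower fence = Q1 − 1.5·IQR = 1224.00 − 1525.50 = -301.50.
Upper fence = Q3 + 1.5·IQR = 2241.00 + 1525.50 = 3766.50.
3980 > 3766.50 → outlier.
4592 > 3766.50 → outlier.
All remaining values lie within [-301.50, 3766.50].

3980, 4592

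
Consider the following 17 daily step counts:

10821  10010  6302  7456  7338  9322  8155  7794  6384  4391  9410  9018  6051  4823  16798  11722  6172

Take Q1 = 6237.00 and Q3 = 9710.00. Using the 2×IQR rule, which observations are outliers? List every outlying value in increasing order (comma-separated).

IQR = Q3 − Q1 = 9710.00 − 6237.00 = 3473.00.
Lower fence = Q1 − 2·IQR = 6237.00 − 6946.00 = -709.00.
Upper fence = Q3 + 2·IQR = 9710.00 + 6946.00 = 16656.00.
16798 > 16656.00 → outlier.
All remaining values lie within [-709.00, 16656.00].

16798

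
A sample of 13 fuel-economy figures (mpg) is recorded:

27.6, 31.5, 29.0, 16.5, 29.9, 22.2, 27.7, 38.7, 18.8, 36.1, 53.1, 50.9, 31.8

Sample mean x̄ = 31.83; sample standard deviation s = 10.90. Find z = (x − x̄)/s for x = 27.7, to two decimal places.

z = (27.7 − 31.83) / 10.90 = -0.38.

-0.38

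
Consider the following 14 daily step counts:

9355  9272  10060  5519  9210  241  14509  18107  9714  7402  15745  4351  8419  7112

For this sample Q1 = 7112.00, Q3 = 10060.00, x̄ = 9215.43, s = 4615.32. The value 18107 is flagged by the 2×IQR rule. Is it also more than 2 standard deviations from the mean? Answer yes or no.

no

z = (18107 − 9215.43) / 4615.32 = 1.93.
|z| = 1.93 ≤ 2.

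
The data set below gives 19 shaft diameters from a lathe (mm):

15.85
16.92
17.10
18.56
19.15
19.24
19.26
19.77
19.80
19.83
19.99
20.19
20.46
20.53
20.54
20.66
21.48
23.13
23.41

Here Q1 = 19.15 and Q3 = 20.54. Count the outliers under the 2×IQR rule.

IQR = 1.39; fences at 19.15 − 2.78 = 16.37 and 20.54 + 2.78 = 23.32.
Outside the cutoffs: 15.85, 23.41.

2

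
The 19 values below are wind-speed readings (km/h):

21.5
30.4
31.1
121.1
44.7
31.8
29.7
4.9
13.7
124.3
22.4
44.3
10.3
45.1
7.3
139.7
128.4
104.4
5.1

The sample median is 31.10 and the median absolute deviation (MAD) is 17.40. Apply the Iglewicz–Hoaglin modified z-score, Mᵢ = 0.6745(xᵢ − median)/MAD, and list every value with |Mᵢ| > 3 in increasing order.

121.1, 124.3, 128.4, 139.7

|Mᵢ| > 3 ⇔ |xᵢ − 31.10| > 3·17.40/0.6745 = 77.39.
So outliers lie outside [-46.29, 108.49].
121.1: M = 3.49 → outlier.
124.3: M = 3.61 → outlier.
128.4: M = 3.77 → outlier.
139.7: M = 4.21 → outlier.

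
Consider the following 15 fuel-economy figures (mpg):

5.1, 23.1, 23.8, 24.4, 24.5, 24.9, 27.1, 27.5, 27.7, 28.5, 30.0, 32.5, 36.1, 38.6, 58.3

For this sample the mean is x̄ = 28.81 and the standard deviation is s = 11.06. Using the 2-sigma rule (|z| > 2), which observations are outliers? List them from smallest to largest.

Cutoffs at x̄ ± 2s: 28.81 ± 2·11.06 = [6.69, 50.93].
5.1: z = -2.14, |z| > 2 → outlier.
58.3: z = 2.67, |z| > 2 → outlier.
Every other value lies within [6.69, 50.93].

5.1, 58.3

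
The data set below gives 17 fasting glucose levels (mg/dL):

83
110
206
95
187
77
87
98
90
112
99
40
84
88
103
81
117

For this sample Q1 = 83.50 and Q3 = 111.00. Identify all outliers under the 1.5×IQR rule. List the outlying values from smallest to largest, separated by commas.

40, 187, 206

IQR = Q3 − Q1 = 111.00 − 83.50 = 27.50.
Lower fence = Q1 − 1.5·IQR = 83.50 − 41.25 = 42.25.
Upper fence = Q3 + 1.5·IQR = 111.00 + 41.25 = 152.25.
40 < 42.25 → outlier.
187 > 152.25 → outlier.
206 > 152.25 → outlier.
All remaining values lie within [42.25, 152.25].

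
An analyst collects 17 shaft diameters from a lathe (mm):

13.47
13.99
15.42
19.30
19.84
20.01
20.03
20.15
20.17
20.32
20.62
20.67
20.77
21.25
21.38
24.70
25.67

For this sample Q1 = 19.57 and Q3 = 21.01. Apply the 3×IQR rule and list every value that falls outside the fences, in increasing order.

13.47, 13.99, 25.67

IQR = Q3 − Q1 = 21.01 − 19.57 = 1.44.
Lower fence = Q1 − 3·IQR = 19.57 − 4.32 = 15.25.
Upper fence = Q3 + 3·IQR = 21.01 + 4.32 = 25.33.
13.47 < 15.25 → outlier.
13.99 < 15.25 → outlier.
25.67 > 25.33 → outlier.
All remaining values lie within [15.25, 25.33].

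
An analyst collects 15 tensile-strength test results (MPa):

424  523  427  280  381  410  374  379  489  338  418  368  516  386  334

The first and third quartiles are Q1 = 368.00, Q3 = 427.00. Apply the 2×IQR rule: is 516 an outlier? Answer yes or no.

no

IQR = Q3 − Q1 = 427.00 − 368.00 = 59.00.
Lower fence = Q1 − 2·IQR = 368.00 − 118.00 = 250.00.
Upper fence = Q3 + 2·IQR = 427.00 + 118.00 = 545.00.
516 lies within [250.00, 545.00].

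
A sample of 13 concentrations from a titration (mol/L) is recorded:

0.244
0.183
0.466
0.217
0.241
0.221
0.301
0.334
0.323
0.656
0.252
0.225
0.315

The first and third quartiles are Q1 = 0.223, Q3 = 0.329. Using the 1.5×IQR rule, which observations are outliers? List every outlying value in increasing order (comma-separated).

IQR = Q3 − Q1 = 0.329 − 0.223 = 0.106.
Lower fence = Q1 − 1.5·IQR = 0.223 − 0.159 = 0.064.
Upper fence = Q3 + 1.5·IQR = 0.329 + 0.159 = 0.488.
0.656 > 0.488 → outlier.
All remaining values lie within [0.064, 0.488].

0.656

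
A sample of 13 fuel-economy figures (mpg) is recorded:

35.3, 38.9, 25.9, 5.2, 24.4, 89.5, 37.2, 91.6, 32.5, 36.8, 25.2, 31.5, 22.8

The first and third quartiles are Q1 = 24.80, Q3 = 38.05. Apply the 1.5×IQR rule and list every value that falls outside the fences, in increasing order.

89.5, 91.6

IQR = Q3 − Q1 = 38.05 − 24.80 = 13.25.
Lower fence = Q1 − 1.5·IQR = 24.80 − 19.875 = 4.925.
Upper fence = Q3 + 1.5·IQR = 38.05 + 19.875 = 57.925.
89.5 > 57.925 → outlier.
91.6 > 57.925 → outlier.
All remaining values lie within [4.925, 57.925].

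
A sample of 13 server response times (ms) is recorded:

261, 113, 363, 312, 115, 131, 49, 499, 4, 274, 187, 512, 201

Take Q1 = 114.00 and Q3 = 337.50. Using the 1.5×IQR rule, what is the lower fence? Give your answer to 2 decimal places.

IQR = Q3 − Q1 = 337.50 − 114.00 = 223.50.
Lower fence = Q1 − 1.5·IQR = 114.00 − 335.25 = -221.25.
Upper fence = Q3 + 1.5·IQR = 337.50 + 335.25 = 672.75.

-221.25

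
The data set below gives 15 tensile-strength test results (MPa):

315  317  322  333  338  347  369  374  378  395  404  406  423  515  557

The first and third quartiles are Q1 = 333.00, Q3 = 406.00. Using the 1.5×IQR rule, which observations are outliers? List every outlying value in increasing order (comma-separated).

557

IQR = Q3 − Q1 = 406.00 − 333.00 = 73.00.
Lower fence = Q1 − 1.5·IQR = 333.00 − 109.50 = 223.50.
Upper fence = Q3 + 1.5·IQR = 406.00 + 109.50 = 515.50.
557 > 515.50 → outlier.
All remaining values lie within [223.50, 515.50].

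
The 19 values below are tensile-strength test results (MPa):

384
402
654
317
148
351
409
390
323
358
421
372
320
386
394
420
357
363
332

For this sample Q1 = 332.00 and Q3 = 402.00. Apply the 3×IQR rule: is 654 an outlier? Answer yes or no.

yes

IQR = Q3 − Q1 = 402.00 − 332.00 = 70.00.
Lower fence = Q1 − 3·IQR = 332.00 − 210.00 = 122.00.
Upper fence = Q3 + 3·IQR = 402.00 + 210.00 = 612.00.
654 lies above the upper fence.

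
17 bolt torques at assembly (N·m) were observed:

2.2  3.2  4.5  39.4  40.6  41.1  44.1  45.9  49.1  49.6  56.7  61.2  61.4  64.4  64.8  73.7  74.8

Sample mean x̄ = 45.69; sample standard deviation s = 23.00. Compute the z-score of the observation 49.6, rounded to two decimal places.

z = (49.6 − 45.69) / 23.00 = 0.17.

0.17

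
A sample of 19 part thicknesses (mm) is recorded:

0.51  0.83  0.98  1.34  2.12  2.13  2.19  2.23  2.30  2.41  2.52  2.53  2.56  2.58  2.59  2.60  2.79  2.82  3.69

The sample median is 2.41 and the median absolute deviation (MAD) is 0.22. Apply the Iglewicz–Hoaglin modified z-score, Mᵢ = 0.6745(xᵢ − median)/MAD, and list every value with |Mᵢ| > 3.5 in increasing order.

0.51, 0.83, 0.98, 3.69

|Mᵢ| > 3.5 ⇔ |xᵢ − 2.41| > 3.5·0.22/0.6745 = 1.14.
So outliers lie outside [1.27, 3.55].
0.51: M = -5.83 → outlier.
0.83: M = -4.84 → outlier.
0.98: M = -4.38 → outlier.
3.69: M = 3.92 → outlier.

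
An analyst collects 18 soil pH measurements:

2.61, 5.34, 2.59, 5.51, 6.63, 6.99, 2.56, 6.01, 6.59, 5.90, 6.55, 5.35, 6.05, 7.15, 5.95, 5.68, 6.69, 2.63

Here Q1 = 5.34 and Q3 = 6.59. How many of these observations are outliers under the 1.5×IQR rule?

IQR = 1.25; fences at 5.34 − 1.875 = 3.465 and 6.59 + 1.875 = 8.465.
Outside the cutoffs: 2.56, 2.59, 2.61, 2.63.

4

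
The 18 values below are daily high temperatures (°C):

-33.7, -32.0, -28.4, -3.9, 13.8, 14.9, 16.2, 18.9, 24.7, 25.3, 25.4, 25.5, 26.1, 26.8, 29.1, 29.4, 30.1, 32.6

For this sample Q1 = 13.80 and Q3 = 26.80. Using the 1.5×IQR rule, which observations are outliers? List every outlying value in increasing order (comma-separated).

IQR = Q3 − Q1 = 26.80 − 13.80 = 13.00.
Lower fence = Q1 − 1.5·IQR = 13.80 − 19.50 = -5.70.
Upper fence = Q3 + 1.5·IQR = 26.80 + 19.50 = 46.30.
-33.7 < -5.70 → outlier.
-32.0 < -5.70 → outlier.
-28.4 < -5.70 → outlier.
All remaining values lie within [-5.70, 46.30].

-33.7, -32.0, -28.4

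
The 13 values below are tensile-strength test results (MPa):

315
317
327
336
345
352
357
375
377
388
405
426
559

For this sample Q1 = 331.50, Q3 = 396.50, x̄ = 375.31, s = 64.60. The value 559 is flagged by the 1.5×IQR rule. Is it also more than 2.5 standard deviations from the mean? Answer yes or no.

z = (559 − 375.31) / 64.60 = 2.84.
|z| = 2.84 > 2.5.

yes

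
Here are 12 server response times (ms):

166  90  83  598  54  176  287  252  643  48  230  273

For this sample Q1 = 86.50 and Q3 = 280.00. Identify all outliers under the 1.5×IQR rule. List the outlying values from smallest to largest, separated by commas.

598, 643

IQR = Q3 − Q1 = 280.00 − 86.50 = 193.50.
Lower fence = Q1 − 1.5·IQR = 86.50 − 290.25 = -203.75.
Upper fence = Q3 + 1.5·IQR = 280.00 + 290.25 = 570.25.
598 > 570.25 → outlier.
643 > 570.25 → outlier.
All remaining values lie within [-203.75, 570.25].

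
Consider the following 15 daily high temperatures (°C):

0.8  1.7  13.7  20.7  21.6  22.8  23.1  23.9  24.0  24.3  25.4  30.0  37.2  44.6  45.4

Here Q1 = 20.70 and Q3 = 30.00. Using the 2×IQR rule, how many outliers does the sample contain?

IQR = 9.30; fences at 20.70 − 18.60 = 2.10 and 30.00 + 18.60 = 48.60.
Outside the cutoffs: 0.8, 1.7.

2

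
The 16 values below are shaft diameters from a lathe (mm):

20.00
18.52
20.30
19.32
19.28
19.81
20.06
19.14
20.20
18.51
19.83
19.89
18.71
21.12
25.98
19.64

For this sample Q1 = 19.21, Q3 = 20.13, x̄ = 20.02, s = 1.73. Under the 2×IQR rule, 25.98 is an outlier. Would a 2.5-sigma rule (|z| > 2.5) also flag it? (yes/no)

yes

z = (25.98 − 20.02) / 1.73 = 3.45.
|z| = 3.45 > 2.5.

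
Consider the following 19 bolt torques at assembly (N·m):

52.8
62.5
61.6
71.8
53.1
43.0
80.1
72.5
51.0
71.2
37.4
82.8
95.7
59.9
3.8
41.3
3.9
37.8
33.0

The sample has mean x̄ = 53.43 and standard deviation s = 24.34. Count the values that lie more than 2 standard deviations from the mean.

Cutoffs: x̄ ± 2s = [4.75, 102.11].
Outside the cutoffs: 3.8, 3.9.

2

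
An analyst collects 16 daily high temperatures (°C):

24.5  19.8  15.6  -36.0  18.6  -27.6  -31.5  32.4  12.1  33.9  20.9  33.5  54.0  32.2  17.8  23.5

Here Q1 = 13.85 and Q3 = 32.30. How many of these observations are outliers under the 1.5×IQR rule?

IQR = 18.45; fences at 13.85 − 27.675 = -13.825 and 32.30 + 27.675 = 59.975.
Outside the cutoffs: -36.0, -31.5, -27.6.

3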